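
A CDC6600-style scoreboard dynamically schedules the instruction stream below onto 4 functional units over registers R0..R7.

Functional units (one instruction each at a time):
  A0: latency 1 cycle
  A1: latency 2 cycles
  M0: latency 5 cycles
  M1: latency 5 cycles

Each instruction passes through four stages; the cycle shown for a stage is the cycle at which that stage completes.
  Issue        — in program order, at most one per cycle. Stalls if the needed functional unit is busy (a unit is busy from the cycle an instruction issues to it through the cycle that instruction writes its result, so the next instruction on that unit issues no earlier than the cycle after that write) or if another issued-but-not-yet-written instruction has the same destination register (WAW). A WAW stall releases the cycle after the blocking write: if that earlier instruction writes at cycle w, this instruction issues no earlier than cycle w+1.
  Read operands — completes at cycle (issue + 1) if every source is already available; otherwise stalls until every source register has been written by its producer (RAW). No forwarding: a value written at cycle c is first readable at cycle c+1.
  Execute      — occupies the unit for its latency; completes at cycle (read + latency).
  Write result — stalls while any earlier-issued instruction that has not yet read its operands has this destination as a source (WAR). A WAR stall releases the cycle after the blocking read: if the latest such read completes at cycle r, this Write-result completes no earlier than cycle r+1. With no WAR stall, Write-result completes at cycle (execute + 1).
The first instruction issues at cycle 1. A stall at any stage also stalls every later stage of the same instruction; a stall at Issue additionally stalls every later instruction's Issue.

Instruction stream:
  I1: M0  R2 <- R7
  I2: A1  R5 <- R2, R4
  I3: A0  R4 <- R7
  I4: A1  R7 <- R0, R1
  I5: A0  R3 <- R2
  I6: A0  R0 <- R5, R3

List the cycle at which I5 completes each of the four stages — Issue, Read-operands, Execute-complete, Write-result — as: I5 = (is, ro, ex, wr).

t=1  I1→M0
t=2  I1 RO, I2→A1
t=3  I3→A0
t=4  I3 RO
t=5  I3 EX
t=7  I1 EX
t=8  I1 WR R2
t=9  I2 RO
t=10  I3 WR R4
t=11  I2 EX
t=12  I2 WR R5
t=13  I4→A1
t=14  I4 RO, I5→A0
t=15  I5 RO
t=16  I4 EX, I5 EX
t=17  I4 WR R7, I5 WR R3
t=18  I6→A0
t=19  I6 RO
t=20  I6 EX
t=21  I6 WR R0

I5 = (14, 15, 16, 17)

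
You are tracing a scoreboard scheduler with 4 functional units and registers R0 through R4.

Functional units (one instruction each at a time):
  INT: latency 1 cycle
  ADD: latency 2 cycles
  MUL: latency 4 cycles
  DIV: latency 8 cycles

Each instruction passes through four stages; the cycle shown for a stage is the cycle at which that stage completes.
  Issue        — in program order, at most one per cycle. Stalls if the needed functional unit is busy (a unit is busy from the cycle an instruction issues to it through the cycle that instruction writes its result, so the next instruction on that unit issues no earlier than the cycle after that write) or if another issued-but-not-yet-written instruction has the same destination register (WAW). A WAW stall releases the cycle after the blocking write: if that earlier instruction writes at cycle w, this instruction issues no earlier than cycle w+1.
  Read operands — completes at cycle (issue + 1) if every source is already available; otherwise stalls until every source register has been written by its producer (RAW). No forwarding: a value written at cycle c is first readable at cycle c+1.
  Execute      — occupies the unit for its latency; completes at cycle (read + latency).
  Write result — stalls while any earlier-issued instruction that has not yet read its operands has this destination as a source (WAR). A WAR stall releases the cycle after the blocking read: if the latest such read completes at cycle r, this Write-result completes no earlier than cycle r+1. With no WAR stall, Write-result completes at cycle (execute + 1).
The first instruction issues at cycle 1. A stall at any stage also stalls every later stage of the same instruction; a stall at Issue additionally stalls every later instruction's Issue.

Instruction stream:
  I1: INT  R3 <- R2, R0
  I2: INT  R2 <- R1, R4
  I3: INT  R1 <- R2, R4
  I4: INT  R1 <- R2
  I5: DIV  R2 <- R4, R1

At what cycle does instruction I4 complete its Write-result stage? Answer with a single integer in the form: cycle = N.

  I1 | 1 | 2 | 3 | 4
  I2 | 5 | 6 | 7 | 8   struct: INT busy until I1 writes@4
  I3 | 9 | 10 | 11 | 12   struct: INT busy until I2 writes@8
  I4 | 13 | 14 | 15 | 16   struct: INT busy until I3 writes@12
  I5 | 14 | 17 | 25 | 26   RAW R1: wait I4 write@16

cycle = 16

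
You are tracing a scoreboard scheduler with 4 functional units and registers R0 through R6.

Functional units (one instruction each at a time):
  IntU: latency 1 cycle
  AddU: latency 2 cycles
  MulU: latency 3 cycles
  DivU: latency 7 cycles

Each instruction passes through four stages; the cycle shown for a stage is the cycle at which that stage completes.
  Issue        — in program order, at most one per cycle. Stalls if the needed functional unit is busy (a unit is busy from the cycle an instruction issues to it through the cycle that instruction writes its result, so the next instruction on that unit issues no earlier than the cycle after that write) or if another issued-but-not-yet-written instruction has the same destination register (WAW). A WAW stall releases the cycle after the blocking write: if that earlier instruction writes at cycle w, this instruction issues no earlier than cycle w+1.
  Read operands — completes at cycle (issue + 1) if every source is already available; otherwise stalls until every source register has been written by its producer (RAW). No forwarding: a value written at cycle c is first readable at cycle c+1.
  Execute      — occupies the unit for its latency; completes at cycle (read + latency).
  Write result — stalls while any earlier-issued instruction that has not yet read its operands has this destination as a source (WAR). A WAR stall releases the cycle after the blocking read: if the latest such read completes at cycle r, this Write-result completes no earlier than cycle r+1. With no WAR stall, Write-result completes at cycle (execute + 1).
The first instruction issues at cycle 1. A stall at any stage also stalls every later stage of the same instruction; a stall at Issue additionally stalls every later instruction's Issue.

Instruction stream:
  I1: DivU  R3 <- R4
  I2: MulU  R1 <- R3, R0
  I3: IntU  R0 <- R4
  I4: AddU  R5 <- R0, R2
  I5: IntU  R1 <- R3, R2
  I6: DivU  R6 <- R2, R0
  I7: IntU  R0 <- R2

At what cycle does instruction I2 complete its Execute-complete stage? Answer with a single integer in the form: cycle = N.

[1] I1→DivU
[2] I1 RO | I2→MulU
[3] I3→IntU
[4] I3 RO | I4→AddU
[5] I3 EX
[9] I1 EX
[10] I1 WR R3
[11] I2 RO
[12] I3 WR R0
[13] I4 RO
[14] I2 EX
[15] I2 WR R1 | I4 EX
[16] I4 WR R5 | I5→IntU
[17] I5 RO | I6→DivU
[18] I5 EX | I6 RO
[19] I5 WR R1
[20] I7→IntU
[21] I7 RO
[22] I7 EX
[23] I7 WR R0
[25] I6 EX
[26] I6 WR R6

cycle = 14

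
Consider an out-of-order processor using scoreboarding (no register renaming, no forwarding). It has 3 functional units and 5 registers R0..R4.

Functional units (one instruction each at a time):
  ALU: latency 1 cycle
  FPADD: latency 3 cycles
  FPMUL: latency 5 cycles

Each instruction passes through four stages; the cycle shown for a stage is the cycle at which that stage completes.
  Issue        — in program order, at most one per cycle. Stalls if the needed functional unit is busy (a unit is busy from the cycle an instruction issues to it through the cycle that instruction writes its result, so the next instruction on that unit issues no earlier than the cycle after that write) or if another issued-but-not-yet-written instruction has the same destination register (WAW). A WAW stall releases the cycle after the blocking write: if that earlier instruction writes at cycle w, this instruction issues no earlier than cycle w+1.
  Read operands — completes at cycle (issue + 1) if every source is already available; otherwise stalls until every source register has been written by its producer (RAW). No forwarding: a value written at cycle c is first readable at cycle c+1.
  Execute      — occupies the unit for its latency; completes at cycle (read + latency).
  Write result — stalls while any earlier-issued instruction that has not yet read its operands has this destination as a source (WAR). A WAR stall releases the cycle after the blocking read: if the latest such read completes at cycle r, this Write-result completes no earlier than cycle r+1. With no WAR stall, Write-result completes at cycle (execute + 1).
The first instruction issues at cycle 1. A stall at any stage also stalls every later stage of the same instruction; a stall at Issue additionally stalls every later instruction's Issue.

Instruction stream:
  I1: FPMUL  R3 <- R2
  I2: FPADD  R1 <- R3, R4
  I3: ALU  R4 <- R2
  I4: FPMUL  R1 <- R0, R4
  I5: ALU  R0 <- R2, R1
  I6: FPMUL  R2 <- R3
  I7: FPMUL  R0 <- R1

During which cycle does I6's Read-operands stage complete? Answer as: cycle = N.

[I1] 1/2/7/8
[I2] 2/9/12/13  (RAW R3: wait I1 write@8)
[I3] 3/4/5/10  (WAR R4: wait I2 read@9)
[I4] 14/15/20/21  (WAW R1: wait I2 write@13)
[I5] 15/22/23/24  (RAW R1: wait I4 write@21)
[I6] 22/23/28/29  (struct: FPMUL busy until I4 writes@21)
[I7] 30/31/36/37  (struct: FPMUL busy until I6 writes@29)

cycle = 23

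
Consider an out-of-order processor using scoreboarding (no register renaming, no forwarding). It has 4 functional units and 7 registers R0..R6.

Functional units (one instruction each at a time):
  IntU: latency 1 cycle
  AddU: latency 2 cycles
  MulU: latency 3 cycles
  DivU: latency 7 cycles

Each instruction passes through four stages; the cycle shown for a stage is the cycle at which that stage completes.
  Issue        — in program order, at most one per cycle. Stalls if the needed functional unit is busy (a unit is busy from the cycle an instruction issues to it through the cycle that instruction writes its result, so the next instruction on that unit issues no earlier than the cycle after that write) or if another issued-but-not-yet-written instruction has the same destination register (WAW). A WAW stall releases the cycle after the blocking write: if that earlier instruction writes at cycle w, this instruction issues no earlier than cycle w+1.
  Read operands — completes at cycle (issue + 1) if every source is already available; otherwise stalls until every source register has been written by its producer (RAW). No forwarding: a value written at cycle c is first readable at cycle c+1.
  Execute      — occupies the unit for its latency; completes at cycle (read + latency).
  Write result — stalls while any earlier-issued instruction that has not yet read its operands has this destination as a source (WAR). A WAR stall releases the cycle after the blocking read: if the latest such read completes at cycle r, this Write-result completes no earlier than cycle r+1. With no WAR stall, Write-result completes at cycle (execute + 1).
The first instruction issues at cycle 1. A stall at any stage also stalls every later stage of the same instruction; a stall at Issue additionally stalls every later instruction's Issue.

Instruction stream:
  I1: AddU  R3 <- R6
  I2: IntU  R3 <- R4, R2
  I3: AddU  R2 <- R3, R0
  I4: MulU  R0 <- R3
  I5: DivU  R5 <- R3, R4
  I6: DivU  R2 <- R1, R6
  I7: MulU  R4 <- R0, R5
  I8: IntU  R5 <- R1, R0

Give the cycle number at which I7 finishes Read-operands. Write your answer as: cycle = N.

cycle = 21

1) issue 1, read 2, done 4, write 5
2) issue 6, read 7, done 8, write 9  <WAW R3: wait I1 write@5>
3) issue 7, read 10, done 12, write 13  <RAW R3: wait I2 write@9>
4) issue 8, read 10, done 13, write 14  <RAW R3: wait I2 write@9>
5) issue 9, read 10, done 17, write 18
6) issue 19, read 20, done 27, write 28  <struct: DivU busy until I5 writes@18>
7) issue 20, read 21, done 24, write 25
8) issue 21, read 22, done 23, write 24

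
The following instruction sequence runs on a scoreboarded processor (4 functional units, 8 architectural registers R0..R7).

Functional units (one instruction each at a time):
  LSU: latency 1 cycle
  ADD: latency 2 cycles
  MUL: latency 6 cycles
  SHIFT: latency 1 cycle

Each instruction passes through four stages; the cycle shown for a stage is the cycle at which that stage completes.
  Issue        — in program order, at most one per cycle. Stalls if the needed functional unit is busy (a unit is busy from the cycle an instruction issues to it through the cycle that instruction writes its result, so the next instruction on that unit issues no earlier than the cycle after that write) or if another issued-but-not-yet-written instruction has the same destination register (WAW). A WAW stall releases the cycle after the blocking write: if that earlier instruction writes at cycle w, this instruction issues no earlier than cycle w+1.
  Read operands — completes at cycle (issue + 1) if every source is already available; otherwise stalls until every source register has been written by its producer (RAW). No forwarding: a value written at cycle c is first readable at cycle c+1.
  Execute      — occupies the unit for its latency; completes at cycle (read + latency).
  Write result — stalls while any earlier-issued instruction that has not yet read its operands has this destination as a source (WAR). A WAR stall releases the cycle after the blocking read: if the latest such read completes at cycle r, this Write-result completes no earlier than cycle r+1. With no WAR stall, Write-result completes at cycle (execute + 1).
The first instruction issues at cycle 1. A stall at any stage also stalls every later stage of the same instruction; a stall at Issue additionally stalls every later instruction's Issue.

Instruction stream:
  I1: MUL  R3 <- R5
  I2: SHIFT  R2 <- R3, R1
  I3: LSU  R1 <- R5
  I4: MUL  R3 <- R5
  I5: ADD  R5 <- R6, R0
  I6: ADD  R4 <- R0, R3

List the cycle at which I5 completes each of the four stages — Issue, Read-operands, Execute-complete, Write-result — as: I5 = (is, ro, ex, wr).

I5 = (11, 12, 14, 15)

[1] I1→MUL
[2] I1 RO | I2→SHIFT
[3] I3→LSU
[4] I3 RO
[5] I3 EX
[8] I1 EX
[9] I1 WR R3
[10] I2 RO | I4→MUL
[11] I2 EX | I3 WR R1 | I4 RO | I5→ADD
[12] I2 WR R2 | I5 RO
[14] I5 EX
[15] I5 WR R5
[16] I6→ADD
[17] I4 EX
[18] I4 WR R3
[19] I6 RO
[21] I6 EX
[22] I6 WR R4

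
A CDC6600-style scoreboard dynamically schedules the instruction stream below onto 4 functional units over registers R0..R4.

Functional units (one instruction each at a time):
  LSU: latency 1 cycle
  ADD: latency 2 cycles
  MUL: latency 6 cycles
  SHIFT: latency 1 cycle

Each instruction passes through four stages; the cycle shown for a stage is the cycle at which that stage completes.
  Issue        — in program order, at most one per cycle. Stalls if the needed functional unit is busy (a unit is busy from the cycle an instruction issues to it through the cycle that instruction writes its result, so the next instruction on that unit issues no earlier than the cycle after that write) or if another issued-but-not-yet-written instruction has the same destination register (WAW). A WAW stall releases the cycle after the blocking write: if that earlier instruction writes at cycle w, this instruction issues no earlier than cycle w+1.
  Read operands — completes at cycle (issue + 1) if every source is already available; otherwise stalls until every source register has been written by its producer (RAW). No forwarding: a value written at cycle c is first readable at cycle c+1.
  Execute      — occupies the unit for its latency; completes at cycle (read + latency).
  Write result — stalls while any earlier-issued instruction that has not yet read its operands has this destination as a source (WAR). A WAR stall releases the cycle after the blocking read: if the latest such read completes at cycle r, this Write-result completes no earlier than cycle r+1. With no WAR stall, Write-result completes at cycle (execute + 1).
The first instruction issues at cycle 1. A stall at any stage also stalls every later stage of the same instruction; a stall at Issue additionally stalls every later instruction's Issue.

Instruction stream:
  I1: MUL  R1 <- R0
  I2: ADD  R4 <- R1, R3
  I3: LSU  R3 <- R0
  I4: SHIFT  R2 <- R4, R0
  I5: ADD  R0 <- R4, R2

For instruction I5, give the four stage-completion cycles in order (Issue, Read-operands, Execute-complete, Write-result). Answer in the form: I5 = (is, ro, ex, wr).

I5 = (14, 17, 19, 20)

[I1] 1/2/8/9
[I2] 2/10/12/13  (RAW R1: wait I1 write@9)
[I3] 3/4/5/11  (WAR R3: wait I2 read@10)
[I4] 4/14/15/16  (RAW R4: wait I2 write@13)
[I5] 14/17/19/20  (struct: ADD busy until I2 writes@13; RAW R2: wait I4 write@16)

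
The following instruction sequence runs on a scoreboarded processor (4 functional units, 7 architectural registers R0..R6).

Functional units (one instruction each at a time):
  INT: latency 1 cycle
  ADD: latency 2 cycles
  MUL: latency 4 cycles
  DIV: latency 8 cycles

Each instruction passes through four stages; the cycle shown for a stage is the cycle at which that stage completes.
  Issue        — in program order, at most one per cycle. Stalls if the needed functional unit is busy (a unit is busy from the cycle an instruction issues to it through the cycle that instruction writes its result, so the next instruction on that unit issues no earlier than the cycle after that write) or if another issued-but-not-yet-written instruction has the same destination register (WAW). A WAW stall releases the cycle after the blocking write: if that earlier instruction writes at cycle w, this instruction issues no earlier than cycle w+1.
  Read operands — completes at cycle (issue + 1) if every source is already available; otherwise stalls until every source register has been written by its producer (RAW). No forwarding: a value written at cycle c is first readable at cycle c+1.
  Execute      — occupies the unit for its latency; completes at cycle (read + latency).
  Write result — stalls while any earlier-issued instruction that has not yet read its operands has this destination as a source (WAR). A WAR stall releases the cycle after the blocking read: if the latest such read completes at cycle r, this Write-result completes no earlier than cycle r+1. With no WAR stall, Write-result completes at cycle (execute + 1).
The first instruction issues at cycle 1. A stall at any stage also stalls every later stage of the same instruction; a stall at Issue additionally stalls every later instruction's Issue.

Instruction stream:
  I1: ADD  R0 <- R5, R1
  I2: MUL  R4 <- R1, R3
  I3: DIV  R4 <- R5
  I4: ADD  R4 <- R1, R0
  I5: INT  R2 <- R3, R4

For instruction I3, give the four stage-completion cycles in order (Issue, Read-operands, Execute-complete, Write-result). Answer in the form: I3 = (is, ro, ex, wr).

I3 = (9, 10, 18, 19)

I1 -> (1, 2, 4, 5)
I2 -> (2, 3, 7, 8)
I3 -> (9, 10, 18, 19)  // WAW R4: wait I2 write@8
I4 -> (20, 21, 23, 24)  // WAW R4: wait I3 write@19
I5 -> (21, 25, 26, 27)  // RAW R4: wait I4 write@24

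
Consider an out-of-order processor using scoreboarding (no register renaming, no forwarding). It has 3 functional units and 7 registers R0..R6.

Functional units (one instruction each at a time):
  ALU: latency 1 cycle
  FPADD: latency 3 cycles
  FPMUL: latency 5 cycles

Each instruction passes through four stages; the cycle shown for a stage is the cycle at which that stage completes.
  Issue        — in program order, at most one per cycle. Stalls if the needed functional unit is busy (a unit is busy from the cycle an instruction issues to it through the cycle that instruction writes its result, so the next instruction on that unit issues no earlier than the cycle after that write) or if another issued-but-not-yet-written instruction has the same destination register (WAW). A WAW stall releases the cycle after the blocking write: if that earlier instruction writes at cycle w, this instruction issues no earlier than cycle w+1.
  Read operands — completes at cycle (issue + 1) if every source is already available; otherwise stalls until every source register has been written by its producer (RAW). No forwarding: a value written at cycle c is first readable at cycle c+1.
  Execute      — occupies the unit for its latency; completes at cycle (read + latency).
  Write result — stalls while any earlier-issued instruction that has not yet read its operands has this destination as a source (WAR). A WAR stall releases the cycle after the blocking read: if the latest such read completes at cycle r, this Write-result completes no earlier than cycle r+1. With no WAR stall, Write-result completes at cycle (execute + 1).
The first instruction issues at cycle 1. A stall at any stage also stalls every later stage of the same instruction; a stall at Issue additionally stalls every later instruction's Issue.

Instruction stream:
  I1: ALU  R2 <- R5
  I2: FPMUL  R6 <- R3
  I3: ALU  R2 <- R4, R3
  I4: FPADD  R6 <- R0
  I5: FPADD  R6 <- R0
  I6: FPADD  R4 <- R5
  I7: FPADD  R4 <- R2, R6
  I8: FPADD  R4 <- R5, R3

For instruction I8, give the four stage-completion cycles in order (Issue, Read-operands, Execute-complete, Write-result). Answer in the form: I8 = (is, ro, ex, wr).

c1: I1→ALU
c2: I1 RO, I2→FPMUL
c3: I1 EX, I2 RO
c4: I1 WR R2
c5: I3→ALU
c6: I3 RO
c7: I3 EX
c8: I2 EX, I3 WR R2
c9: I2 WR R6
c10: I4→FPADD
c11: I4 RO
c14: I4 EX
c15: I4 WR R6
c16: I5→FPADD
c17: I5 RO
c20: I5 EX
c21: I5 WR R6
c22: I6→FPADD
c23: I6 RO
c26: I6 EX
c27: I6 WR R4
c28: I7→FPADD
c29: I7 RO
c32: I7 EX
c33: I7 WR R4
c34: I8→FPADD
c35: I8 RO
c38: I8 EX
c39: I8 WR R4

I8 = (34, 35, 38, 39)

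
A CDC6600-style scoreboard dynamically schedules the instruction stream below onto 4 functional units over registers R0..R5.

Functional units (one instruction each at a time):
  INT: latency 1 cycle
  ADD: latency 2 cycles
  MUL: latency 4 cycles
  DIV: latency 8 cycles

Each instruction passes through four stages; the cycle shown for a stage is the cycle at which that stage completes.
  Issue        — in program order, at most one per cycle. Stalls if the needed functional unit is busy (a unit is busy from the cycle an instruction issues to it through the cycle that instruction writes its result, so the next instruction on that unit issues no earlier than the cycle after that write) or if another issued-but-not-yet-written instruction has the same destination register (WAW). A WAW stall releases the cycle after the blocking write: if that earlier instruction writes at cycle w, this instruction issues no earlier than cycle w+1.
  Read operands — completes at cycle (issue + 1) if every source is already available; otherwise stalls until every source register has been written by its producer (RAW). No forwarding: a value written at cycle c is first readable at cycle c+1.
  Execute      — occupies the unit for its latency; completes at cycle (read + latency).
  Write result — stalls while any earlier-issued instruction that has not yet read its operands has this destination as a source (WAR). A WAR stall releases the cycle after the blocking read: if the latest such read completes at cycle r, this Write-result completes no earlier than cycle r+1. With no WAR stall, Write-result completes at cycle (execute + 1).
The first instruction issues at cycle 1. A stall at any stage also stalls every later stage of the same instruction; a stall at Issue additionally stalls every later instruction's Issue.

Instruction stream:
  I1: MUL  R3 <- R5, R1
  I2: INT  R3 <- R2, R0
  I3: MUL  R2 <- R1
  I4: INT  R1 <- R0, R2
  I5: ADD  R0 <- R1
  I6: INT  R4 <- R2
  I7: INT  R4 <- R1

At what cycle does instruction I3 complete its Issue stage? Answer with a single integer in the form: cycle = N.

c1: I1 issues→MUL
c2: I1 reads
c6: I1 exec-done
c7: I1 writes R3
c8: I2 issues→INT
c9: I2 reads, I3 issues→MUL
c10: I2 exec-done, I3 reads
c11: I2 writes R3
c12: I4 issues→INT
c13: I5 issues→ADD
c14: I3 exec-done
c15: I3 writes R2
c16: I4 reads
c17: I4 exec-done
c18: I4 writes R1
c19: I5 reads, I6 issues→INT
c20: I6 reads
c21: I5 exec-done, I6 exec-done
c22: I5 writes R0, I6 writes R4
c23: I7 issues→INT
c24: I7 reads
c25: I7 exec-done
c26: I7 writes R4

cycle = 9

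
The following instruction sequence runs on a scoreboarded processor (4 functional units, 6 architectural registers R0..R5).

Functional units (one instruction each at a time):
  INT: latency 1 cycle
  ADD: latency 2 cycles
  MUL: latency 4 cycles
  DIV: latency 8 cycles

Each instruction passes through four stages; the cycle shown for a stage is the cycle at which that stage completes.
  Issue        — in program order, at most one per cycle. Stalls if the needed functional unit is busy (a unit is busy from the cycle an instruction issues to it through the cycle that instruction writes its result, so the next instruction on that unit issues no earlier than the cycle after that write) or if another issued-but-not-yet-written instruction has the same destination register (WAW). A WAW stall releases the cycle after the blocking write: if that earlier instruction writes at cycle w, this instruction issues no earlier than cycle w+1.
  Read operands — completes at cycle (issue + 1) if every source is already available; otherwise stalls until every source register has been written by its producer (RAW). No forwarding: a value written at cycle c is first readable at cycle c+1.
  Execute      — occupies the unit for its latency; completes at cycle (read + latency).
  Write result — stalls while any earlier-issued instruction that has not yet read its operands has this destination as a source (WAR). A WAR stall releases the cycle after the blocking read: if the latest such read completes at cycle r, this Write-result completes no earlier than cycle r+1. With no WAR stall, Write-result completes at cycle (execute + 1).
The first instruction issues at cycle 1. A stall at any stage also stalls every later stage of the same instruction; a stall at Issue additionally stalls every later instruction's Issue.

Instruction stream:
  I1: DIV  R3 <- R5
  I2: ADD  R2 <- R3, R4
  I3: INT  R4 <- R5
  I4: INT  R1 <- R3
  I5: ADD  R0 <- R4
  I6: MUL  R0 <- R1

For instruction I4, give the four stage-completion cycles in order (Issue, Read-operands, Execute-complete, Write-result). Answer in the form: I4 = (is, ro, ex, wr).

I4 = (14, 15, 16, 17)

1) issue 1, read 2, done 10, write 11
2) issue 2, read 12, done 14, write 15  <RAW R3: wait I1 write@11>
3) issue 3, read 4, done 5, write 13  <WAR R4: wait I2 read@12>
4) issue 14, read 15, done 16, write 17  <struct: INT busy until I3 writes@13>
5) issue 16, read 17, done 19, write 20  <struct: ADD busy until I2 writes@15>
6) issue 21, read 22, done 26, write 27  <WAW R0: wait I5 write@20>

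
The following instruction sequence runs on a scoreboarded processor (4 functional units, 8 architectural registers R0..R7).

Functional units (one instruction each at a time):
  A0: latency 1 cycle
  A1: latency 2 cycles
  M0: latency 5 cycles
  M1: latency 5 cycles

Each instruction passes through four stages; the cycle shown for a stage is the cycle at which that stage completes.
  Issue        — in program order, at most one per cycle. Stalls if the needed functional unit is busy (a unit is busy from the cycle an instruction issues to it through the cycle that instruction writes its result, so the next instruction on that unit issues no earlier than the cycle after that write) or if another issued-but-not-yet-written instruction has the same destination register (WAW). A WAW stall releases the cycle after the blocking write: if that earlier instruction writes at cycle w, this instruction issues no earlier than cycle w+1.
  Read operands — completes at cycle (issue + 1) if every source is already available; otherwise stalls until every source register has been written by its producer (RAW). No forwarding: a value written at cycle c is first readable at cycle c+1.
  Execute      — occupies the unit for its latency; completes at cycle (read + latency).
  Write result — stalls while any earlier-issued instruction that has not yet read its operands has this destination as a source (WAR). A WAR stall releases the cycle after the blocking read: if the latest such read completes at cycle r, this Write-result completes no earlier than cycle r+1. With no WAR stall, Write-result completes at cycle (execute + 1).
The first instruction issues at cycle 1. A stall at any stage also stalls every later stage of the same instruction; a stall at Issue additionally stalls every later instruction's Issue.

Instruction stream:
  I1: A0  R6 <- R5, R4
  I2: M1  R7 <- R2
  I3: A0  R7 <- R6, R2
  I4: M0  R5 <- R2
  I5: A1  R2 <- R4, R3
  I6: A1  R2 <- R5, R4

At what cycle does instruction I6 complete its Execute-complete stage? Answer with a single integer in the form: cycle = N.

c1: issue I1 (A0)
c2: I1 read-ops, issue I2 (M1)
c3: I1 finished on A0, I2 read-ops
c4: I1→R6
c8: I2 finished on M1
c9: I2→R7
c10: issue I3 (A0)
c11: I3 read-ops, issue I4 (M0)
c12: I3 finished on A0, I4 read-ops, issue I5 (A1)
c13: I3→R7, I5 read-ops
c15: I5 finished on A1
c16: I5→R2
c17: I4 finished on M0, issue I6 (A1)
c18: I4→R5
c19: I6 read-ops
c21: I6 finished on A1
c22: I6→R2

cycle = 21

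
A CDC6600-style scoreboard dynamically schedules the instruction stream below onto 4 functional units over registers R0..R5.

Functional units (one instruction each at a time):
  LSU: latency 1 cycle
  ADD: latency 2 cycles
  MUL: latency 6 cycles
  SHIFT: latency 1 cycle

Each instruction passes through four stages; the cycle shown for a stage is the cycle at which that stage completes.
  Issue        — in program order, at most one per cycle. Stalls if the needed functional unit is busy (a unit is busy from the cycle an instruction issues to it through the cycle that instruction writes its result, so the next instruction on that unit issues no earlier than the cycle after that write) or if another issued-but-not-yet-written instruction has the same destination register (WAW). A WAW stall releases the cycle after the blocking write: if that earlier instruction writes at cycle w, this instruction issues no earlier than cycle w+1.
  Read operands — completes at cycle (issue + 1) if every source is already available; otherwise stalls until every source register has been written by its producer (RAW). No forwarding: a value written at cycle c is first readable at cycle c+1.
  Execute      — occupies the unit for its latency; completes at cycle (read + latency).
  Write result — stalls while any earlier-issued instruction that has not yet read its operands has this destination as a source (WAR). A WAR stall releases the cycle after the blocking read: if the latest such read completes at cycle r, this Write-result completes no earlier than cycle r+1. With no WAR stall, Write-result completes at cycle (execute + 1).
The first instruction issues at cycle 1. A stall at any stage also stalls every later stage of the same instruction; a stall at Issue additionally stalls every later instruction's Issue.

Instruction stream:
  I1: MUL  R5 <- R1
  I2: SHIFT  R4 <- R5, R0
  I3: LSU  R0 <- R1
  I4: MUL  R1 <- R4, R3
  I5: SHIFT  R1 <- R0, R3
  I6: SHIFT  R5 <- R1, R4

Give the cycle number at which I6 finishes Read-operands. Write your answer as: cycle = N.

cycle = 26

  I1 | 1 | 2 | 8 | 9
  I2 | 2 | 10 | 11 | 12   RAW R5: wait I1 write@9
  I3 | 3 | 4 | 5 | 11   WAR R0: wait I2 read@10
  I4 | 10 | 13 | 19 | 20   struct: MUL busy until I1 writes@9 · RAW R4: wait I2 write@12
  I5 | 21 | 22 | 23 | 24   WAW R1: wait I4 write@20
  I6 | 25 | 26 | 27 | 28   struct: SHIFT busy until I5 writes@24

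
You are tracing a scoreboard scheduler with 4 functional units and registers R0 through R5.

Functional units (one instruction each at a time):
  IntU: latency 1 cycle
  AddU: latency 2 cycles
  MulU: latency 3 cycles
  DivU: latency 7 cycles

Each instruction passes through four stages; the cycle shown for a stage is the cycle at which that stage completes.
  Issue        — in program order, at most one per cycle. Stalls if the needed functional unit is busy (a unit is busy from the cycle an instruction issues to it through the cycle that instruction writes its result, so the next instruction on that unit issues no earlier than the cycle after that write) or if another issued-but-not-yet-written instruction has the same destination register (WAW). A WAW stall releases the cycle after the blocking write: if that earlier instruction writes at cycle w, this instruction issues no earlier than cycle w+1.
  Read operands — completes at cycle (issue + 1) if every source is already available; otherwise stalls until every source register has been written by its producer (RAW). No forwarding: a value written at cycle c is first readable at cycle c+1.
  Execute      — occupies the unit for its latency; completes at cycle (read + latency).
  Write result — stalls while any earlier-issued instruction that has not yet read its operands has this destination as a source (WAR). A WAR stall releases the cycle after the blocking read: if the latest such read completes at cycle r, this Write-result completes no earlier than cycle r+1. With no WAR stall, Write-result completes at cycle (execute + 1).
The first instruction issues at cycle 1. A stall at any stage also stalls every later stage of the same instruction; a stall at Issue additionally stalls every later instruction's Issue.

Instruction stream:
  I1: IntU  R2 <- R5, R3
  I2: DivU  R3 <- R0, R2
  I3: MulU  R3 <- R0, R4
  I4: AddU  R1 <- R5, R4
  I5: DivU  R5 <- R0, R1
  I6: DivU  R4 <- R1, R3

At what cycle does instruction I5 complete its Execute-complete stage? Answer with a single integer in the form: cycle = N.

c1: I1 issues→IntU
c2: I1 reads, I2 issues→DivU
c3: I1 exec-done
c4: I1 writes R2
c5: I2 reads
c12: I2 exec-done
c13: I2 writes R3
c14: I3 issues→MulU
c15: I3 reads, I4 issues→AddU
c16: I4 reads, I5 issues→DivU
c18: I3 exec-done, I4 exec-done
c19: I3 writes R3, I4 writes R1
c20: I5 reads
c27: I5 exec-done
c28: I5 writes R5
c29: I6 issues→DivU
c30: I6 reads
c37: I6 exec-done
c38: I6 writes R4

cycle = 27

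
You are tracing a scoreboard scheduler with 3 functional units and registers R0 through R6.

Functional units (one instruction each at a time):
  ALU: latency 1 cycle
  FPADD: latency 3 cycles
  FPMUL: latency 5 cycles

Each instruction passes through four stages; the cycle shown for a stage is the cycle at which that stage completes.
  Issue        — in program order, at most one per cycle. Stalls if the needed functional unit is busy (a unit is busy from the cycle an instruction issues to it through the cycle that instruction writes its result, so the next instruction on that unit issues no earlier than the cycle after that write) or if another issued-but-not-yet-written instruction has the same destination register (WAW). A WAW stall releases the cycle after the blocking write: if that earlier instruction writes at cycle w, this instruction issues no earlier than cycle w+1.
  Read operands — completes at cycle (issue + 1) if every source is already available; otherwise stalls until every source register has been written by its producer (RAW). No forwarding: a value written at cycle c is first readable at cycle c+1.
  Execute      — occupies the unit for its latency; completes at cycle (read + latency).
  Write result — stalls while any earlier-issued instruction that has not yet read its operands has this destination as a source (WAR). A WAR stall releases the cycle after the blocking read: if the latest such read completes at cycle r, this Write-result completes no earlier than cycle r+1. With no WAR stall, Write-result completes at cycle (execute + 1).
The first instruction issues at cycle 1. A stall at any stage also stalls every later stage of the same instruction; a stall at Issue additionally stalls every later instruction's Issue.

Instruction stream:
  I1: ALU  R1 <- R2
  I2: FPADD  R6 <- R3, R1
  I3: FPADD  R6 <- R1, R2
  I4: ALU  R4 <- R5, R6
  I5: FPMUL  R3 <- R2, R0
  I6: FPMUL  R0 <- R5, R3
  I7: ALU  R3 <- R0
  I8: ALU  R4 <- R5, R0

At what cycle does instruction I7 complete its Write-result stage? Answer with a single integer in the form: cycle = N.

cycle = 30

I1: IS=1 RO=2 EX=3 WR=4
I2: IS=2 RO=5 EX=8 WR=9  [RAW R1: wait I1 write@4]
I3: IS=10 RO=11 EX=14 WR=15  [struct: FPADD busy until I2 writes@9]
I4: IS=11 RO=16 EX=17 WR=18  [RAW R6: wait I3 write@15]
I5: IS=12 RO=13 EX=18 WR=19
I6: IS=20 RO=21 EX=26 WR=27  [struct: FPMUL busy until I5 writes@19]
I7: IS=21 RO=28 EX=29 WR=30  [RAW R0: wait I6 write@27]
I8: IS=31 RO=32 EX=33 WR=34  [struct: ALU busy until I7 writes@30]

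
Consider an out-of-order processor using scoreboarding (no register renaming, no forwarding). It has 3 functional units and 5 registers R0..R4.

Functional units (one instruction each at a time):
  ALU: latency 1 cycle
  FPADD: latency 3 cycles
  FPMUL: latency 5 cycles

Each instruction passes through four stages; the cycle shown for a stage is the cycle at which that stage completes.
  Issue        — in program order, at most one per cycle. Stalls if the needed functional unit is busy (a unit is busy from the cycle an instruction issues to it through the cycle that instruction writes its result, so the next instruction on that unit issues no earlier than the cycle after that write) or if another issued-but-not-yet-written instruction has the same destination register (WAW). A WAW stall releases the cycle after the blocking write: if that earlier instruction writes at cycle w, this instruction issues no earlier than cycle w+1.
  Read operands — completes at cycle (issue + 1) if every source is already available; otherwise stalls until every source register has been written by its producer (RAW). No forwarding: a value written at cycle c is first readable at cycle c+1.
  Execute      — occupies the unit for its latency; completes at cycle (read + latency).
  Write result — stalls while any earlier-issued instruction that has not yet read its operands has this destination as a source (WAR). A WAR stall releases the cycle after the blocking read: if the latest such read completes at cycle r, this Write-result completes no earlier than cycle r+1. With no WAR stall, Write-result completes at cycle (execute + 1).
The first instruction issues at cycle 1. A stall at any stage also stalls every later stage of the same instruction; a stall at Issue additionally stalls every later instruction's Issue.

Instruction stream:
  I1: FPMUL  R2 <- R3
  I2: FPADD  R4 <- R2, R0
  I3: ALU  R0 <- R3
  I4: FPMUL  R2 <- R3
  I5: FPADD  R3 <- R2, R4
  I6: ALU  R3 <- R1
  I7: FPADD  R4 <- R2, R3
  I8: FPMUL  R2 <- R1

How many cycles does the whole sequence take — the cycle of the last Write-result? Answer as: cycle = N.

cycle 1: I1→FPMUL
cycle 2: I1 RO; I2→FPADD
cycle 3: I3→ALU
cycle 4: I3 RO
cycle 5: I3 EX
cycle 7: I1 EX
cycle 8: I1 WR R2
cycle 9: I2 RO; I4→FPMUL
cycle 10: I3 WR R0; I4 RO
cycle 12: I2 EX
cycle 13: I2 WR R4
cycle 14: I5→FPADD
cycle 15: I4 EX
cycle 16: I4 WR R2
cycle 17: I5 RO
cycle 20: I5 EX
cycle 21: I5 WR R3
cycle 22: I6→ALU
cycle 23: I6 RO; I7→FPADD
cycle 24: I6 EX; I8→FPMUL
cycle 25: I6 WR R3; I8 RO
cycle 26: I7 RO
cycle 29: I7 EX
cycle 30: I7 WR R4; I8 EX
cycle 31: I8 WR R2

cycle = 31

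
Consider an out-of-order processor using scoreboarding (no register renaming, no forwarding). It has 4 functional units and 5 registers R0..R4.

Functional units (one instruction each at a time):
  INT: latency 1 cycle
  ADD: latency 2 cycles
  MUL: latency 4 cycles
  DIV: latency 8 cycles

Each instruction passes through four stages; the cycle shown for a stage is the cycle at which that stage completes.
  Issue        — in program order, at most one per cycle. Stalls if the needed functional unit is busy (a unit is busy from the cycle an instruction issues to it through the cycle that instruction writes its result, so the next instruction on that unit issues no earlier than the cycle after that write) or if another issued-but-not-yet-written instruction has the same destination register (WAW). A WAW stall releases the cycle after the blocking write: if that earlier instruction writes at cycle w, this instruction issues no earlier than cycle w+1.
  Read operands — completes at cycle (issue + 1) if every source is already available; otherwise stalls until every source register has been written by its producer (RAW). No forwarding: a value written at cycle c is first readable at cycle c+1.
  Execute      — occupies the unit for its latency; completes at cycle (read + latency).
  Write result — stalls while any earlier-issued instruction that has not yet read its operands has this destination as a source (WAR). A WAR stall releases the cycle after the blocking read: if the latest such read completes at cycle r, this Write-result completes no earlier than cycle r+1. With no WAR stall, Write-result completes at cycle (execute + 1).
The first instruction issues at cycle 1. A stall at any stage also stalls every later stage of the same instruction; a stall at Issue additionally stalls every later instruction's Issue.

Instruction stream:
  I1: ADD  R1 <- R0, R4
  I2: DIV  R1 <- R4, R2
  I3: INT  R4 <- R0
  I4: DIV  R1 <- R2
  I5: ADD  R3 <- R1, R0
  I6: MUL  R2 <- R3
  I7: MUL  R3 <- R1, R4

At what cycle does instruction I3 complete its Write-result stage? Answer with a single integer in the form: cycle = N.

cycle = 10

c1: issue I1 (ADD)
c2: I1 read-ops
c4: I1 finished on ADD
c5: I1→R1
c6: issue I2 (DIV)
c7: I2 read-ops, issue I3 (INT)
c8: I3 read-ops
c9: I3 finished on INT
c10: I3→R4
c15: I2 finished on DIV
c16: I2→R1
c17: issue I4 (DIV)
c18: I4 read-ops, issue I5 (ADD)
c19: issue I6 (MUL)
c26: I4 finished on DIV
c27: I4→R1
c28: I5 read-ops
c30: I5 finished on ADD
c31: I5→R3
c32: I6 read-ops
c36: I6 finished on MUL
c37: I6→R2
c38: issue I7 (MUL)
c39: I7 read-ops
c43: I7 finished on MUL
c44: I7→R3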